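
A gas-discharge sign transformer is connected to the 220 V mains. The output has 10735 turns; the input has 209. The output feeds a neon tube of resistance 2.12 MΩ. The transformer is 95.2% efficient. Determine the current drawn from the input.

I_in ≈ 0.288 A

V_out = 220 × 10735/209 = 11300 V.
I_out = V_out/R = 11300/(2.12×10^6) = 0.0053302 A.
P_out = V_out I_out = 11300 × 0.0053302 = 60.231 W.
P_in = P_out/η = 60.231/0.952 = 63.268 W.
I_in = P_in/V_in = 63.268/220 = 0.288 A.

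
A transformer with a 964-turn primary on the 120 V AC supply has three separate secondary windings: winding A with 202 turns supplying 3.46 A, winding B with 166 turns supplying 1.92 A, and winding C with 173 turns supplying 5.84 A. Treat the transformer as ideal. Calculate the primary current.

V_A = 120 × 202/964 = 25.145 V; V_B = 120 × 166/964 = 20.664 V; V_C = 120 × 173/964 = 21.535 V.
P_out = V_A I_A + V_B I_B + V_C I_C = 25.145×3.46 + 20.664×1.92 + 21.535×5.84 = 87.002 + 39.675 + 125.77 = 252.44 W.
Ideal ⇒ P_in = P_out, so I_p = P_out/V_p = 252.44/120 = 2.10 A.

I_p ≈ 2.10 A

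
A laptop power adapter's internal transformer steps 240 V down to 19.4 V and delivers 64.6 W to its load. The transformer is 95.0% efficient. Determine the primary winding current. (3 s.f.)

I_p ≈ 0.283 A

P_in = P_out/η = 64.6/0.950 = 68.000 W.
I_p = P_in/V_p = 68.000/240 = 0.283 A.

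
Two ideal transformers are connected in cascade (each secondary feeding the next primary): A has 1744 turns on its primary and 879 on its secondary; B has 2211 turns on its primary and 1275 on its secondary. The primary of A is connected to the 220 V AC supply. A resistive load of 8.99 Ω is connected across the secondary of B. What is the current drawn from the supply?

I_supply ≈ 2.07 A

Secondary of A: V = 220.00 × 879/1744 = 110.88 V.
Secondary of B: V = 110.88 × 1275/2211 = 63.942 V.
I_load = 63.942/8.99 = 7.1126 A, so P_out = 63.942 × 7.1126 = 454.79 W.
All ideal ⇒ P_in = P_out, so I_supply = 454.79/220 = 2.07 A.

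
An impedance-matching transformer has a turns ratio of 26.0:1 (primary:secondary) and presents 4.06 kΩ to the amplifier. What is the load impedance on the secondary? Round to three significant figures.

Z_s = Z_p/(N_p/N_s)² = 4060/26.0² = 6.01 Ω.

Z_s ≈ 6.01 Ω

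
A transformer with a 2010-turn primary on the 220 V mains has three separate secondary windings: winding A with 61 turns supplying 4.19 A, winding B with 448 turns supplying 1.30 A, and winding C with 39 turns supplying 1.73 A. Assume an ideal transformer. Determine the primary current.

V_A = 220 × 61/2010 = 6.6766 V; V_B = 220 × 448/2010 = 49.035 V; V_C = 220 × 39/2010 = 4.2687 V.
P_out = V_A I_A + V_B I_B + V_C I_C = 6.6766×4.19 + 49.035×1.30 + 4.2687×1.73 = 27.975 + 63.745 + 7.3848 = 99.105 W.
Ideal ⇒ P_in = P_out, so I_p = P_out/V_p = 99.105/220 = 0.450 A.

I_p ≈ 0.450 A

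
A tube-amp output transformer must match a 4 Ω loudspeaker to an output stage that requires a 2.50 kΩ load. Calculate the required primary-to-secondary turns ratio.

N_p/N_s ≈ 25.0

Z_p/Z_s = (N_p/N_s)², so N_p/N_s = √(2500/4) = √625 = 25.0.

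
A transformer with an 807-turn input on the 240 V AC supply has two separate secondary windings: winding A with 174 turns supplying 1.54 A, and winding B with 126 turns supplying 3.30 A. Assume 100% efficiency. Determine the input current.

I_in ≈ 0.847 A

V_A = 240 × 174/807 = 51.747 V; V_B = 240 × 126/807 = 37.472 V.
P_out = V_A I_A + V_B I_B = 51.747×1.54 + 37.472×3.30 = 79.691 + 123.66 = 203.35 W.
Ideal ⇒ P_in = P_out, so I_in = P_out/V_in = 203.35/240 = 0.847 A.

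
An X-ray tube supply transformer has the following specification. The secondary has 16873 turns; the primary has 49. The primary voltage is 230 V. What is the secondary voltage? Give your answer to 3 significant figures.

V_s/V_p = N_s/N_p, so V_s = 230 × 16873/49 = 79200 V.

V_s ≈ 79200 V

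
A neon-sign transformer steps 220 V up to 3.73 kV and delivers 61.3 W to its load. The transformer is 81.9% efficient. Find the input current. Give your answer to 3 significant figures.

I_in ≈ 0.340 A

P_in = P_out/η = 61.3/0.819 = 74.847 W.
I_in = P_in/V_in = 74.847/220 = 0.340 A.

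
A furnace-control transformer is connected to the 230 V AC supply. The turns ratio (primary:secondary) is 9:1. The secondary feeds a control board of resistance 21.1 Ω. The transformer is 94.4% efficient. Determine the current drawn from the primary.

V_s = 230 × 1/9 = 25.556 V.
I_s = V_s/R = 25.556/21.1 = 1.2112 A.
P_out = V_s I_s = 25.556 × 1.2112 = 30.952 W.
P_in = P_out/η = 30.952/0.944 = 32.788 W.
I_p = P_in/V_p = 32.788/230 = 0.143 A.

I_p ≈ 0.143 A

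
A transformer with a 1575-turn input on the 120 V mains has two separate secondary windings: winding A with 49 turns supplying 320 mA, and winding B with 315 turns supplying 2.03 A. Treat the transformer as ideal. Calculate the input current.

V_A = 120 × 49/1575 = 3.7333 V; V_B = 120 × 315/1575 = 24.000 V.
P_out = V_A I_A + V_B I_B = 3.7333×0.320 + 24.000×2.03 = 1.1947 + 48.720 = 49.915 W.
Ideal ⇒ P_in = P_out, so I_in = P_out/V_in = 49.915/120 = 0.416 A.

I_in ≈ 0.416 A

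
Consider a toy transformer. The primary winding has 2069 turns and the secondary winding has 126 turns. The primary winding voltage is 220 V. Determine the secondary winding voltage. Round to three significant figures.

V_s ≈ 13.4 V

V_s/V_p = N_s/N_p, so V_s = 220 × 126/2069 = 13.4 V.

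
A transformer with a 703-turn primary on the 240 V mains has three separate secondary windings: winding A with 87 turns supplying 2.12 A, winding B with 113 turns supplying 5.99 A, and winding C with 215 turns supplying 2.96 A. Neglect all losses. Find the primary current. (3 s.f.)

V_A = 240 × 87/703 = 29.701 V; V_B = 240 × 113/703 = 38.578 V; V_C = 240 × 215/703 = 73.400 V.
P_out = V_A I_A + V_B I_B + V_C I_C = 29.701×2.12 + 38.578×5.99 + 73.400×2.96 = 62.967 + 231.08 + 217.26 = 511.31 W.
Ideal ⇒ P_in = P_out, so I_p = P_out/V_p = 511.31/240 = 2.13 A.

I_p ≈ 2.13 A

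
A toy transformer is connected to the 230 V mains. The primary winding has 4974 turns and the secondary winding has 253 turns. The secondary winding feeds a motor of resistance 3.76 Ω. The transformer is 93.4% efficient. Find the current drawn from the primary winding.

V_s = 230 × 253/4974 = 11.699 V.
I_s = V_s/R = 11.699/3.76 = 3.1114 A.
P_out = V_s I_s = 11.699 × 3.1114 = 36.400 W.
P_in = P_out/η = 36.400/0.934 = 38.972 W.
I_p = P_in/V_p = 38.972/230 = 0.169 A.

I_p ≈ 0.169 A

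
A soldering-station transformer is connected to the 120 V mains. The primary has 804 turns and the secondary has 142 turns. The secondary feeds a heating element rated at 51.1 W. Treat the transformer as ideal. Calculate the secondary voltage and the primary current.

V_s ≈ 21.2 V, I_p ≈ 0.426 A

V_s = V_p × N_s/N_p = 120 × 142/804 = 21.194 V.
I_s = P/V_s = 51.1/21.194 = 2.4111 A.
I_p = I_s × N_s/N_p = 2.4111 × 142/804 = 0.426 A.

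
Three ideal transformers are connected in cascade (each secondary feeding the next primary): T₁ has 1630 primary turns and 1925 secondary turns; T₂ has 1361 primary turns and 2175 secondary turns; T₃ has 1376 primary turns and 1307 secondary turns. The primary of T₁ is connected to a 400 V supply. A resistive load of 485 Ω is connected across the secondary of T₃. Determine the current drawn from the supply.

Secondary of T₁: V = 400.00 × 1925/1630 = 472.39 V.
Secondary of T₂: V = 472.39 × 2175/1361 = 754.93 V.
Secondary of T₃: V = 754.93 × 1307/1376 = 717.07 V.
I_load = 717.07/485 = 1.4785 A, so P_out = 717.07 × 1.4785 = 1060.2 W.
All ideal ⇒ P_in = P_out, so I_supply = 1060.2/400 = 2.65 A.

I_supply ≈ 2.65 A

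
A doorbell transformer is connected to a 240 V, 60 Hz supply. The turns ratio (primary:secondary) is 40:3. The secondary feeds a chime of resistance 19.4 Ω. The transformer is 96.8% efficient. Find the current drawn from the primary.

V_s = 240 × 3/40 = 18.000 V.
I_s = V_s/R = 18.000/19.4 = 0.92784 A.
P_out = V_s I_s = 18.000 × 0.92784 = 16.701 W.
P_in = P_out/η = 16.701/0.968 = 17.253 W.
I_p = P_in/V_p = 17.253/240 = 0.0719 A.

I_p ≈ 0.0719 A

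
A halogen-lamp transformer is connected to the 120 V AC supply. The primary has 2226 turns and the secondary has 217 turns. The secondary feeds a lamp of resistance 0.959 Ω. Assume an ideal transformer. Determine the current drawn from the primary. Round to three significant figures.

V_s = V_p × N_s/N_p = 120 × 217/2226 = 11.698 V.
I_s = V_s/R = 11.698/0.959 = 12.198 A.
For an ideal transformer I_p N_p = I_s N_s, so I_p = 12.198 × 217/2226 = 1.19 A.

I_p ≈ 1.19 A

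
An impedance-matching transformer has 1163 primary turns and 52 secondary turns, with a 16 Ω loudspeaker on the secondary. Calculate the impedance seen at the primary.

Z_p ≈ 8000 Ω

Z_p = (N_p/N_s)² × Z_s = (1163/52)² × 16 = 8000 Ω.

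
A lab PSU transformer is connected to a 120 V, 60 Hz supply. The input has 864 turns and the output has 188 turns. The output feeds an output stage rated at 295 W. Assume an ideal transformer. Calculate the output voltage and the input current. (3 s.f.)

V_out ≈ 26.1 V, I_in ≈ 2.46 A

V_out = V_in × N_out/N_in = 120 × 188/864 = 26.111 V.
I_out = P/V_out = 295/26.111 = 11.298 A.
I_in = I_out × N_out/N_in = 11.298 × 188/864 = 2.46 A.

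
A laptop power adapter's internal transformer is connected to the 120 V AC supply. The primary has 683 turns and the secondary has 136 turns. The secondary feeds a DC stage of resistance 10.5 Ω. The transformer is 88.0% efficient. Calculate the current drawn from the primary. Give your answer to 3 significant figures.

I_p ≈ 0.515 A

V_s = 120 × 136/683 = 23.895 V.
I_s = V_s/R = 23.895/10.5 = 2.2757 A.
P_out = V_s I_s = 23.895 × 2.2757 = 54.376 W.
P_in = P_out/η = 54.376/0.880 = 61.791 W.
I_p = P_in/V_p = 61.791/120 = 0.515 A.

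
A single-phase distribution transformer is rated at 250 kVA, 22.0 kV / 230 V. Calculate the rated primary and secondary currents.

I_p ≈ 11.4 A, I_s ≈ 1090 A

I_p = S/V_p = 250000/22000 = 11.4 A.
I_s = S/V_s = 250000/230 = 1090 A.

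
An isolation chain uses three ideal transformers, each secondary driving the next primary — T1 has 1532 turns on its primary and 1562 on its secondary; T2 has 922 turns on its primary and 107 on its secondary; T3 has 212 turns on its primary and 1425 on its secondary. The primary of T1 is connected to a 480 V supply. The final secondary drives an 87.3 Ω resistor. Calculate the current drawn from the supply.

I_supply ≈ 3.48 A

After T1: V = 480.00 × 1562/1532 = 489.40 V.
After T2: V = 489.40 × 107/922 = 56.796 V.
After T3: V = 56.796 × 1425/212 = 381.76 V.
I_load = 381.76/87.3 = 4.3730 A, so P_out = 381.76 × 4.3730 = 1669.5 W.
All ideal ⇒ P_in = P_out, so I_supply = 1669.5/480 = 3.48 A.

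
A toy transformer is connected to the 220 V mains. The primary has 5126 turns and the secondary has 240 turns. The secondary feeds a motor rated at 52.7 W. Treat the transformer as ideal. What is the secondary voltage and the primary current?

V_s ≈ 10.3 V, I_p ≈ 0.240 A

V_s = V_p × N_s/N_p = 220 × 240/5126 = 10.300 V.
I_s = P/V_s = 52.7/10.300 = 5.1163 A.
I_p = I_s × N_s/N_p = 5.1163 × 240/5126 = 0.240 A.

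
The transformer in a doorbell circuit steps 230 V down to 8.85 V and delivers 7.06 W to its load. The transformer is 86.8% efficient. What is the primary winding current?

I_p ≈ 0.0354 A

P_in = P_out/η = 7.06/0.868 = 8.1336 W.
I_p = P_in/V_p = 8.1336/230 = 0.0354 A.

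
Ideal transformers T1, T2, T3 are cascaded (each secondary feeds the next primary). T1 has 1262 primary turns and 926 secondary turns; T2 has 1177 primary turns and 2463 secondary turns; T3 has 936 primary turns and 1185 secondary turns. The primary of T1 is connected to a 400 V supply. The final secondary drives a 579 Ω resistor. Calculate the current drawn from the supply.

Secondary of T1: V = 400.00 × 926/1262 = 293.50 V.
Secondary of T2: V = 293.50 × 2463/1177 = 614.19 V.
Secondary of T3: V = 614.19 × 1185/936 = 777.57 V.
I_load = 777.57/579 = 1.3430 A, so P_out = 777.57 × 1.3430 = 1044.3 W.
All ideal ⇒ P_in = P_out, so I_supply = 1044.3/400 = 2.61 A.

I_supply ≈ 2.61 A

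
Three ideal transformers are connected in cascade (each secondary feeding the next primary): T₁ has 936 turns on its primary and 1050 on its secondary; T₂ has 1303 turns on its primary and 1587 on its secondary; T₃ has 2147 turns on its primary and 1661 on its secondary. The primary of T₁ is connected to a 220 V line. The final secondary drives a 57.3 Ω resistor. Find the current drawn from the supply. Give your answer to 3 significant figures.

Secondary of T₁: V = 220.00 × 1050/936 = 246.79 V.
Secondary of T₂: V = 246.79 × 1587/1303 = 300.59 V.
Secondary of T₃: V = 300.59 × 1661/2147 = 232.54 V.
I_load = 232.54/57.3 = 4.0584 A, so P_out = 232.54 × 4.0584 = 943.75 W.
All ideal ⇒ P_in = P_out, so I_supply = 943.75/220 = 4.29 A.

I_supply ≈ 4.29 A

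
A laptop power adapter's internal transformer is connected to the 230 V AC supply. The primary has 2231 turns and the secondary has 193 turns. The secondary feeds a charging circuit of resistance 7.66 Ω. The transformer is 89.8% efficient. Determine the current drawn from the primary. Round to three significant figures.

I_p ≈ 0.250 A

V_s = 230 × 193/2231 = 19.897 V.
I_s = V_s/R = 19.897/7.66 = 2.5975 A.
P_out = V_s I_s = 19.897 × 2.5975 = 51.682 W.
P_in = P_out/η = 51.682/0.898 = 57.553 W.
I_p = P_in/V_p = 57.553/230 = 0.250 A.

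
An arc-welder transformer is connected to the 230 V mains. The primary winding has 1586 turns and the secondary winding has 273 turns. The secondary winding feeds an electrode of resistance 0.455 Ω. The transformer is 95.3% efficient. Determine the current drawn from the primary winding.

V_s = 230 × 273/1586 = 39.590 V.
I_s = V_s/R = 39.590/0.455 = 87.011 A.
P_out = V_s I_s = 39.590 × 87.011 = 3444.8 W.
P_in = P_out/η = 3444.8/0.953 = 3614.7 W.
I_p = P_in/V_p = 3614.7/230 = 15.7 A.

I_p ≈ 15.7 A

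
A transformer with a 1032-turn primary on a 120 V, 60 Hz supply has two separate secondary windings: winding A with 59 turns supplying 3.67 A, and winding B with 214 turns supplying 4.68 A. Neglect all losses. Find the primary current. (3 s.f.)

V_A = 120 × 59/1032 = 6.8605 V; V_B = 120 × 214/1032 = 24.884 V.
P_out = V_A I_A + V_B I_B = 6.8605×3.67 + 24.884×4.68 = 25.178 + 116.46 = 141.63 W.
Ideal ⇒ P_in = P_out, so I_p = P_out/V_p = 141.63/120 = 1.18 A.

I_p ≈ 1.18 A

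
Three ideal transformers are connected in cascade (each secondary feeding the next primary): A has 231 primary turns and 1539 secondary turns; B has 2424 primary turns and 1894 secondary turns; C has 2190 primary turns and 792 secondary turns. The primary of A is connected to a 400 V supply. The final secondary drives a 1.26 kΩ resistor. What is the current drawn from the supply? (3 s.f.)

I_supply ≈ 1.13 A

After A: V = 400.00 × 1539/231 = 2664.9 V.
After B: V = 2664.9 × 1894/2424 = 2082.3 V.
After C: V = 2082.3 × 792/2190 = 753.03 V.
I_load = 753.03/1260 = 0.59765 A, so P_out = 753.03 × 0.59765 = 450.05 W.
All ideal ⇒ P_in = P_out, so I_supply = 450.05/400 = 1.13 A.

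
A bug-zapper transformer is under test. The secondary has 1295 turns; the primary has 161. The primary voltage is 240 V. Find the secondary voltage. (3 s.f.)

V_s ≈ 1930 V

V_s/V_p = N_s/N_p, so V_s = 240 × 1295/161 = 1930 V.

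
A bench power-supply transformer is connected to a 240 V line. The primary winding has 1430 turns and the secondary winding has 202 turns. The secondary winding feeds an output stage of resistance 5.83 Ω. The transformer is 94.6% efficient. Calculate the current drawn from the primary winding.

V_s = 240 × 202/1430 = 33.902 V.
I_s = V_s/R = 33.902/5.83 = 5.8151 A.
P_out = V_s I_s = 33.902 × 5.8151 = 197.14 W.
P_in = P_out/η = 197.14/0.946 = 208.40 W.
I_p = P_in/V_p = 208.40/240 = 0.868 A.

I_p ≈ 0.868 A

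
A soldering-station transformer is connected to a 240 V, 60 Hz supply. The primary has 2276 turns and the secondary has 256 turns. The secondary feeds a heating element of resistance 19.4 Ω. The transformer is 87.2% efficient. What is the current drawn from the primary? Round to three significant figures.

I_p ≈ 0.179 A

V_s = 240 × 256/2276 = 26.995 V.
I_s = V_s/R = 26.995/19.4 = 1.3915 A.
P_out = V_s I_s = 26.995 × 1.3915 = 37.563 W.
P_in = P_out/η = 37.563/0.872 = 43.076 W.
I_p = P_in/V_p = 43.076/240 = 0.179 A.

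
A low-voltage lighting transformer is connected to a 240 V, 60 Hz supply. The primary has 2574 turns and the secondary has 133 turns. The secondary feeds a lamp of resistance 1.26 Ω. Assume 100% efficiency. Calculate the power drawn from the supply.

P ≈ 122 W

V_s = V_p × N_s/N_p = 240 × 133/2574 = 12.401 V.
I_s = V_s/R = 12.401/1.26 = 9.8420 A.
I_p = I_s × N_s/N_p = 9.8420 × 133/2574 = 0.50854 A.
P = V_p I_p = 240 × 0.50854 = 122 W.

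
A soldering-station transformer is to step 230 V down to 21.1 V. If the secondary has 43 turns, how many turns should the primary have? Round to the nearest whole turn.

N_p = 469 turns

N_p/N_s = V_p/V_s, so N_p = 43 × 230/21.1 = 468.7 ≈ 469 turns.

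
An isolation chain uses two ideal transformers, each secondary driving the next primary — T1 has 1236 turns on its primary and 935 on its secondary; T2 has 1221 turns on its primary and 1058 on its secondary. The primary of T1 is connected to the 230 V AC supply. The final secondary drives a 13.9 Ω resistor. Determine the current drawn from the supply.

Secondary of T1: V = 230.00 × 935/1236 = 173.99 V.
Secondary of T2: V = 173.99 × 1058/1221 = 150.76 V.
I_load = 150.76/13.9 = 10.846 A, so P_out = 150.76 × 10.846 = 1635.2 W.
All ideal ⇒ P_in = P_out, so I_supply = 1635.2/230 = 7.11 A.

I_supply ≈ 7.11 A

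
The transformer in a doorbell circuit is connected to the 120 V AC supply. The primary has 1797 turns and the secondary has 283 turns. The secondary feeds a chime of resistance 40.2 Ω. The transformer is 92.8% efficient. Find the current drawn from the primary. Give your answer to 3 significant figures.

I_p ≈ 0.0798 A

V_s = 120 × 283/1797 = 18.898 V.
I_s = V_s/R = 18.898/40.2 = 0.47010 A.
P_out = V_s I_s = 18.898 × 0.47010 = 8.8841 W.
P_in = P_out/η = 8.8841/0.928 = 9.5734 W.
I_p = P_in/V_p = 9.5734/120 = 0.0798 A.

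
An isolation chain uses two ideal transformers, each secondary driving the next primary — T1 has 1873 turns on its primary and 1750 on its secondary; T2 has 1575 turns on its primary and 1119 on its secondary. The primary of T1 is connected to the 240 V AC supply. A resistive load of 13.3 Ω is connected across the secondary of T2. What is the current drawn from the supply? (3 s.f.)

I_supply ≈ 7.95 A

After T1: V = 240.00 × 1750/1873 = 224.24 V.
After T2: V = 224.24 × 1119/1575 = 159.32 V.
I_load = 159.32/13.3 = 11.979 A, so P_out = 159.32 × 11.979 = 1908.4 W.
All ideal ⇒ P_in = P_out, so I_supply = 1908.4/240 = 7.95 A.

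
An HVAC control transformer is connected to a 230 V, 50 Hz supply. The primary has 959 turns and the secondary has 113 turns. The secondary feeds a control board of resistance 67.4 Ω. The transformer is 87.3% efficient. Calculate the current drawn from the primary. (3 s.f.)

I_p ≈ 0.0543 A

V_s = 230 × 113/959 = 27.101 V.
I_s = V_s/R = 27.101/67.4 = 0.40209 A.
P_out = V_s I_s = 27.101 × 0.40209 = 10.897 W.
P_in = P_out/η = 10.897/0.873 = 12.482 W.
I_p = P_in/V_p = 12.482/230 = 0.0543 A.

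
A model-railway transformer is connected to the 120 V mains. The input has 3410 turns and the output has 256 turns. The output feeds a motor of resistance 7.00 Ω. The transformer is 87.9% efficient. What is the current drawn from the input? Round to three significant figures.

V_out = 120 × 256/3410 = 9.0088 V.
I_out = V_out/R = 9.0088/7.00 = 1.2870 A.
P_out = V_out I_out = 9.0088 × 1.2870 = 11.594 W.
P_in = P_out/η = 11.594/0.879 = 13.190 W.
I_in = P_in/V_in = 13.190/120 = 0.110 A.

I_in ≈ 0.110 A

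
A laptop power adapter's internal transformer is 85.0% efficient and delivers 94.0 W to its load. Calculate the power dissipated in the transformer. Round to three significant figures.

P_in = P_out/η = 94.0/0.850 = 110.588 W.
P_loss = P_in − P_out = 110.588 − 94.0 = 16.6 W.

P_loss ≈ 16.6 W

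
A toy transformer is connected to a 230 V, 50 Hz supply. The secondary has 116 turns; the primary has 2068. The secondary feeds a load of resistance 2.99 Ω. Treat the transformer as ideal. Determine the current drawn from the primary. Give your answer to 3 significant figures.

I_p ≈ 0.242 A

V_s = V_p × N_s/N_p = 230 × 116/2068 = 12.901 V.
I_s = V_s/R = 12.901/2.99 = 4.3148 A.
For an ideal transformer I_p N_p = I_s N_s, so I_p = 4.3148 × 116/2068 = 0.242 A.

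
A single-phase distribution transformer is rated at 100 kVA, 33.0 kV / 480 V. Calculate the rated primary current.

I_p ≈ 3.03 A

I_p = S/V_p = 100000/33000 = 3.03 A.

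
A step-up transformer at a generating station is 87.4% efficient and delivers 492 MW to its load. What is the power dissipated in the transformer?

P_loss ≈ 7.09×10^7 W

P_in = P_out/η = 4.92×10^8/0.874 = 5.62929×10^8 W.
P_loss = P_in − P_out = 5.62929×10^8 − 4.92×10^8 = 7.09×10^7 W.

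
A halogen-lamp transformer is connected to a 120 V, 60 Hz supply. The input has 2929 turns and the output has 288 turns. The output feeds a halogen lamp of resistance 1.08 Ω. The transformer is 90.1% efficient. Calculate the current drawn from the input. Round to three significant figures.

V_out = 120 × 288/2929 = 11.799 V.
I_out = V_out/R = 11.799/1.08 = 10.925 A.
P_out = V_out I_out = 11.799 × 10.925 = 128.91 W.
P_in = P_out/η = 128.91/0.901 = 143.07 W.
I_in = P_in/V_in = 143.07/120 = 1.19 A.

I_in ≈ 1.19 A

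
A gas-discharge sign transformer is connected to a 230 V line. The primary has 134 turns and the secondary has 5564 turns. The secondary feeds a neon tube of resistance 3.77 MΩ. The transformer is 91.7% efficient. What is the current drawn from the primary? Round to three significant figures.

V_s = 230 × 5564/134 = 9550.1 V.
I_s = V_s/R = 9550.1/(3.77×10^6) = 0.0025332 A.
P_out = V_s I_s = 9550.1 × 0.0025332 = 24.192 W.
P_in = P_out/η = 24.192/0.917 = 26.382 W.
I_p = P_in/V_p = 26.382/230 = 0.115 A.

I_p ≈ 0.115 A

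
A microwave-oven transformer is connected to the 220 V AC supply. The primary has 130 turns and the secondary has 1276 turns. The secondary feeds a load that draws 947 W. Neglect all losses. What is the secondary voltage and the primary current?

V_s ≈ 2160 V, I_p ≈ 4.30 A

V_s = V_p × N_s/N_p = 220 × 1276/130 = 2159.4 V.
I_s = P/V_s = 947/2159.4 = 0.43855 A.
I_p = I_s × N_s/N_p = 0.43855 × 1276/130 = 4.30 A.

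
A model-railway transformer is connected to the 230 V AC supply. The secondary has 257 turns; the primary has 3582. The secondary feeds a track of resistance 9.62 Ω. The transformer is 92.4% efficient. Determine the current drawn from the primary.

V_s = 230 × 257/3582 = 16.502 V.
I_s = V_s/R = 16.502/9.62 = 1.7154 A.
P_out = V_s I_s = 16.502 × 1.7154 = 28.307 W.
P_in = P_out/η = 28.307/0.924 = 30.635 W.
I_p = P_in/V_p = 30.635/230 = 0.133 A.

I_p ≈ 0.133 A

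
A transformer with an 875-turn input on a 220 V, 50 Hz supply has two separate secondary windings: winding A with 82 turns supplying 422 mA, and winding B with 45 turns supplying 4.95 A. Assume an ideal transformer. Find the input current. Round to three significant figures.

V_A = 220 × 82/875 = 20.617 V; V_B = 220 × 45/875 = 11.314 V.
P_out = V_A I_A + V_B I_B = 20.617×0.422 + 11.314×4.95 = 8.7004 + 56.006 = 64.706 W.
Ideal ⇒ P_in = P_out, so I_in = P_out/V_in = 64.706/220 = 0.294 A.

I_in ≈ 0.294 A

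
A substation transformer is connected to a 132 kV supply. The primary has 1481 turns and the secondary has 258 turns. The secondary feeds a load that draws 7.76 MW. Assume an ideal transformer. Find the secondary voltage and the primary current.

V_s = V_p × N_s/N_p = 132000 × 258/1481 = 22995 V.
I_s = P/V_s = 7.76×10^6/22995 = 337.46 A.
I_p = I_s × N_s/N_p = 337.46 × 258/1481 = 58.8 A.

V_s ≈ 23000 V, I_p ≈ 58.8 A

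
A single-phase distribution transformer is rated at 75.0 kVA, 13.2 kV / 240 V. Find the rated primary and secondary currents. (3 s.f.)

I_p = S/V_p = 75000/13200 = 5.68 A.
I_s = S/V_s = 75000/240 = 312 A.

I_p ≈ 5.68 A, I_s ≈ 312 A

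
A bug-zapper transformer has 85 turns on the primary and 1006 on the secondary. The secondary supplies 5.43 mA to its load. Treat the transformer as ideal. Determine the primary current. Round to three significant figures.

For an ideal transformer I_p/I_s = N_s/N_p, so I_p = 0.00543 × 1006/85 = 0.0643 A.

I_p ≈ 0.0643 A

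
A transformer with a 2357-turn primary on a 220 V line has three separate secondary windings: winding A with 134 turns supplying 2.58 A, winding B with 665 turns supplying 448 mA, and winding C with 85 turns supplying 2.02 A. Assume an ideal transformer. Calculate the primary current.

I_p ≈ 0.346 A

V_A = 220 × 134/2357 = 12.507 V; V_B = 220 × 665/2357 = 62.070 V; V_C = 220 × 85/2357 = 7.9338 V.
P_out = V_A I_A + V_B I_B + V_C I_C = 12.507×2.58 + 62.070×0.448 + 7.9338×2.02 = 32.269 + 27.808 + 16.026 = 76.103 W.
Ideal ⇒ P_in = P_out, so I_p = P_out/V_p = 76.103/220 = 0.346 A.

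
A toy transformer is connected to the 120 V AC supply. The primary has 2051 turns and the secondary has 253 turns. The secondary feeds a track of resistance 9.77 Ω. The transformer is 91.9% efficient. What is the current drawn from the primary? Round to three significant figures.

V_s = 120 × 253/2051 = 14.803 V.
I_s = V_s/R = 14.803/9.77 = 1.5151 A.
P_out = V_s I_s = 14.803 × 1.5151 = 22.427 W.
P_in = P_out/η = 22.427/0.919 = 24.404 W.
I_p = P_in/V_p = 24.404/120 = 0.203 A.

I_p ≈ 0.203 A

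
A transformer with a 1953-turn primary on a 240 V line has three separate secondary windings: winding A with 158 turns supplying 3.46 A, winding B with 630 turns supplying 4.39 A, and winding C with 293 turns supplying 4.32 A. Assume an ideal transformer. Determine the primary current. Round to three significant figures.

I_p ≈ 2.34 A

V_A = 240 × 158/1953 = 19.416 V; V_B = 240 × 630/1953 = 77.419 V; V_C = 240 × 293/1953 = 36.006 V.
P_out = V_A I_A + V_B I_B + V_C I_C = 19.416×3.46 + 77.419×4.39 + 36.006×4.32 = 67.180 + 339.87 + 155.55 = 562.60 W.
Ideal ⇒ P_in = P_out, so I_p = P_out/V_p = 562.60/240 = 2.34 A.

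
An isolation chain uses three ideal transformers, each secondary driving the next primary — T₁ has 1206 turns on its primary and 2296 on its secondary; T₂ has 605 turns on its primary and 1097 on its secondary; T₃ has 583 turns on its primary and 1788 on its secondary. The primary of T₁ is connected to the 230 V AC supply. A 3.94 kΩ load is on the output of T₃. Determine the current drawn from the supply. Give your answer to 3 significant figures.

I_supply ≈ 6.54 A

Secondary of T₁: V = 230.00 × 2296/1206 = 437.88 V.
Secondary of T₂: V = 437.88 × 1097/605 = 793.97 V.
Secondary of T₃: V = 793.97 × 1788/583 = 2435.0 V.
I_load = 2435.0/3940 = 0.61803 A, so P_out = 2435.0 × 0.61803 = 1504.9 W.
All ideal ⇒ P_in = P_out, so I_supply = 1504.9/230 = 6.54 A.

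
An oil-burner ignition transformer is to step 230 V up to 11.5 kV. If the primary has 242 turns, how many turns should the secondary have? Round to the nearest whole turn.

N_s/N_p = V_s/V_p, so N_s = 242 × 11500/230 = 12100.0 ≈ 12100 turns.

N_s = 12100 turns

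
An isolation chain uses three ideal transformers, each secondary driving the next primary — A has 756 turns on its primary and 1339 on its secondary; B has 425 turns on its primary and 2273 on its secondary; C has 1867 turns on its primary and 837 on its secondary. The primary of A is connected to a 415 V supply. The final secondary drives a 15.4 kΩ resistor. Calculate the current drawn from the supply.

Secondary of A: V = 415.00 × 1339/756 = 735.03 V.
Secondary of B: V = 735.03 × 2273/425 = 3931.1 V.
Secondary of C: V = 3931.1 × 837/1867 = 1762.4 V.
I_load = 1762.4/15400 = 0.11444 A, so P_out = 1762.4 × 0.11444 = 201.69 W.
All ideal ⇒ P_in = P_out, so I_supply = 201.69/415 = 0.486 A.

I_supply ≈ 0.486 A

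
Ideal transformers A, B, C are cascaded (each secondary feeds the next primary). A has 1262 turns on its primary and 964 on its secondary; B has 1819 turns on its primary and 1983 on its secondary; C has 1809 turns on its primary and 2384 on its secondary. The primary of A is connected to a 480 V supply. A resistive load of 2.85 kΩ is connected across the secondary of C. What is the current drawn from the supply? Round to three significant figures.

I_supply ≈ 0.203 A

Secondary of A: V = 480.00 × 964/1262 = 366.66 V.
Secondary of B: V = 366.66 × 1983/1819 = 399.71 V.
Secondary of C: V = 399.71 × 2384/1809 = 526.76 V.
I_load = 526.76/2850 = 0.18483 A, so P_out = 526.76 × 0.18483 = 97.362 W.
All ideal ⇒ P_in = P_out, so I_supply = 97.362/480 = 0.203 A.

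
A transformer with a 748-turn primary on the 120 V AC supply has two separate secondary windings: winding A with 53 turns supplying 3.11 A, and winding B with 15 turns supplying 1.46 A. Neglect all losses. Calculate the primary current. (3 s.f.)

I_p ≈ 0.250 A

V_A = 120 × 53/748 = 8.5027 V; V_B = 120 × 15/748 = 2.4064 V.
P_out = V_A I_A + V_B I_B = 8.5027×3.11 + 2.4064×1.46 = 26.443 + 3.5134 = 29.957 W.
Ideal ⇒ P_in = P_out, so I_p = P_out/V_p = 29.957/120 = 0.250 A.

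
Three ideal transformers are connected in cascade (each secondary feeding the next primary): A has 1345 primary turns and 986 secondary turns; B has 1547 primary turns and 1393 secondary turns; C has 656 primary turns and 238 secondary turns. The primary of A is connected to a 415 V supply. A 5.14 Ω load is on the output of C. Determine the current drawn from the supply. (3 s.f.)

I_supply ≈ 4.63 A

Secondary of A: V = 415.00 × 986/1345 = 304.23 V.
Secondary of B: V = 304.23 × 1393/1547 = 273.95 V.
Secondary of C: V = 273.95 × 238/656 = 99.389 V.
I_load = 99.389/5.14 = 19.336 A, so P_out = 99.389 × 19.336 = 1921.8 W.
All ideal ⇒ P_in = P_out, so I_supply = 1921.8/415 = 4.63 A.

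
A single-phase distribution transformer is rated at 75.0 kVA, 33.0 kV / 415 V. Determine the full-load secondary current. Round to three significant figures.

I_s ≈ 181 A

I_s = S/V_s = 75000/415 = 181 A.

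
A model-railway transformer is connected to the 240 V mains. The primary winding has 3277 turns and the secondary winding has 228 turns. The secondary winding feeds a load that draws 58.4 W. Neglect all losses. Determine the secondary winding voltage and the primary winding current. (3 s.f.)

V_s ≈ 16.7 V, I_p ≈ 0.243 A

V_s = V_p × N_s/N_p = 240 × 228/3277 = 16.698 V.
I_s = P/V_s = 58.4/16.698 = 3.4974 A.
I_p = I_s × N_s/N_p = 3.4974 × 228/3277 = 0.243 A.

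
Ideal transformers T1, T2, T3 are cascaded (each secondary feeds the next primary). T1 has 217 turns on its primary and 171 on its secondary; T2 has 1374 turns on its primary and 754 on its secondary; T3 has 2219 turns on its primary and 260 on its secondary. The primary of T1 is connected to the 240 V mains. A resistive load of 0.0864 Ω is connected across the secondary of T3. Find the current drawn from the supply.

I_supply ≈ 7.13 A

After T1: V = 240.00 × 171/217 = 189.12 V.
After T2: V = 189.12 × 754/1374 = 103.78 V.
After T3: V = 103.78 × 260/2219 = 12.160 V.
I_load = 12.160/0.0864 = 140.75 A, so P_out = 12.160 × 140.75 = 1711.5 W.
All ideal ⇒ P_in = P_out, so I_supply = 1711.5/240 = 7.13 A.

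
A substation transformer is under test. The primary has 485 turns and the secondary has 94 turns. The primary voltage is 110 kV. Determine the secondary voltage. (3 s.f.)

V_s/V_p = N_s/N_p, so V_s = 110000 × 94/485 = 21300 V.

V_s ≈ 21300 V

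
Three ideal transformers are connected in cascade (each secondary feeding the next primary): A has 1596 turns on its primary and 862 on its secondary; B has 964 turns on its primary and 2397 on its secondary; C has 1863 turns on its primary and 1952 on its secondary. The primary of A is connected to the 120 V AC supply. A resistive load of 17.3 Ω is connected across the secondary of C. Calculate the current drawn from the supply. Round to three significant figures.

After A: V = 120.00 × 862/1596 = 64.812 V.
After B: V = 64.812 × 2397/964 = 161.16 V.
After C: V = 161.16 × 1952/1863 = 168.85 V.
I_load = 168.85/17.3 = 9.7604 A, so P_out = 168.85 × 9.7604 = 1648.1 W.
All ideal ⇒ P_in = P_out, so I_supply = 1648.1/120 = 13.7 A.

I_supply ≈ 13.7 A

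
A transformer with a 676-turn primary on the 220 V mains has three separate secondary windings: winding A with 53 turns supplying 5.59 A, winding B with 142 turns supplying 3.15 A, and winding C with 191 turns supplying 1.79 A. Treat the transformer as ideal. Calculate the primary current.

I_p ≈ 1.61 A

V_A = 220 × 53/676 = 17.249 V; V_B = 220 × 142/676 = 46.213 V; V_C = 220 × 191/676 = 62.160 V.
P_out = V_A I_A + V_B I_B + V_C I_C = 17.249×5.59 + 46.213×3.15 + 62.160×1.79 = 96.419 + 145.57 + 111.27 = 353.26 W.
Ideal ⇒ P_in = P_out, so I_p = P_out/V_p = 353.26/220 = 1.61 A.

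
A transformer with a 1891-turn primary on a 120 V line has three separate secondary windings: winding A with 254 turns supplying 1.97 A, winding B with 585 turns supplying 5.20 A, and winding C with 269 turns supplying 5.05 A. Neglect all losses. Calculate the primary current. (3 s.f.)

I_p ≈ 2.59 A

V_A = 120 × 254/1891 = 16.118 V; V_B = 120 × 585/1891 = 37.123 V; V_C = 120 × 269/1891 = 17.070 V.
P_out = V_A I_A + V_B I_B + V_C I_C = 16.118×1.97 + 37.123×5.20 + 17.070×5.05 = 31.753 + 193.04 + 86.205 = 311.00 W.
Ideal ⇒ P_in = P_out, so I_p = P_out/V_p = 311.00/120 = 2.59 A.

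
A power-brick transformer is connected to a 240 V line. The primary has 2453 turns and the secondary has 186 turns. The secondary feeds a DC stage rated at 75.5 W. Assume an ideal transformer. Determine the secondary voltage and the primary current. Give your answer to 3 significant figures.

V_s ≈ 18.2 V, I_p ≈ 0.315 A

V_s = V_p × N_s/N_p = 240 × 186/2453 = 18.198 V.
I_s = P/V_s = 75.5/18.198 = 4.1488 A.
I_p = I_s × N_s/N_p = 4.1488 × 186/2453 = 0.315 A.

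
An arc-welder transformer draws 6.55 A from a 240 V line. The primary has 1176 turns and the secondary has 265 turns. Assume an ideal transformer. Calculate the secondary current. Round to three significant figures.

I_s ≈ 29.1 A

I_s/I_p = N_p/N_s, so I_s = 6.55 × 1176/265 = 29.1 A.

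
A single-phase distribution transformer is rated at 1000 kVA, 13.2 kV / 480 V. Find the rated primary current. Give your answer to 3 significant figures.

I_p = S/V_p = 1000000/13200 = 75.8 A.

I_p ≈ 75.8 A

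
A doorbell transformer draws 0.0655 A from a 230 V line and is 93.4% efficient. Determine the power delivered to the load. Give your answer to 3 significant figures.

P_out ≈ 14.1 W

P_in = V_p I_p = 230 × 0.0655 = 15.065 W.
P_out = η P_in = 0.934 × 15.065 = 14.1 W.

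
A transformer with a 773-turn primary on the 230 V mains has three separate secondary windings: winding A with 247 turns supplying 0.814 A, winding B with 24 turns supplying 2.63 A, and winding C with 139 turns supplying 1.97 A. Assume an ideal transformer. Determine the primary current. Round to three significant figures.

I_p ≈ 0.696 A

V_A = 230 × 247/773 = 73.493 V; V_B = 230 × 24/773 = 7.1410 V; V_C = 230 × 139/773 = 41.358 V.
P_out = V_A I_A + V_B I_B + V_C I_C = 73.493×0.814 + 7.1410×2.63 + 41.358×1.97 = 59.823 + 18.781 + 81.476 = 160.08 W.
Ideal ⇒ P_in = P_out, so I_p = P_out/V_p = 160.08/230 = 0.696 A.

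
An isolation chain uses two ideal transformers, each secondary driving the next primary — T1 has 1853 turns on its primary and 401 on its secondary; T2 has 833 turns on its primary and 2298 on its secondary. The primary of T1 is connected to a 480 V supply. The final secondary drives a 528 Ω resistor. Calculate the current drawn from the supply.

Secondary of T1: V = 480.00 × 401/1853 = 103.87 V.
Secondary of T2: V = 103.87 × 2298/833 = 286.56 V.
I_load = 286.56/528 = 0.54273 A, so P_out = 286.56 × 0.54273 = 155.52 W.
All ideal ⇒ P_in = P_out, so I_supply = 155.52/480 = 0.324 A.

I_supply ≈ 0.324 A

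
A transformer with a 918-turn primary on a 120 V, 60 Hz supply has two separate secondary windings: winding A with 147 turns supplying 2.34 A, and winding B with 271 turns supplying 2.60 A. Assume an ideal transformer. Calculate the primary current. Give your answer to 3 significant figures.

I_p ≈ 1.14 A

V_A = 120 × 147/918 = 19.216 V; V_B = 120 × 271/918 = 35.425 V.
P_out = V_A I_A + V_B I_B = 19.216×2.34 + 35.425×2.60 = 44.965 + 92.105 = 137.07 W.
Ideal ⇒ P_in = P_out, so I_p = P_out/V_p = 137.07/120 = 1.14 A.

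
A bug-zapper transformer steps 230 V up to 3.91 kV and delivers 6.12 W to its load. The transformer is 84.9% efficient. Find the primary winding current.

I_p ≈ 0.0313 A

P_in = P_out/η = 6.12/0.849 = 7.2085 W.
I_p = P_in/V_p = 7.2085/230 = 0.0313 A.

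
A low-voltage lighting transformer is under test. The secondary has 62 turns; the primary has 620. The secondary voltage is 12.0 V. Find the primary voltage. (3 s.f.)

V_p ≈ 120 V

V_p/V_s = N_p/N_s, so V_p = 12.0 × 620/62 = 120 V.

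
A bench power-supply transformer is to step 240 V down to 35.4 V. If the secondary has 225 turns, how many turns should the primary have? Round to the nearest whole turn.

N_p = 1525 turns

N_p/N_s = V_p/V_s, so N_p = 225 × 240/35.4 = 1525.4 ≈ 1525 turns.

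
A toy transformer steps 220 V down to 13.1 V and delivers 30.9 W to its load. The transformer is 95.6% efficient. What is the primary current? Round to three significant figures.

P_in = P_out/η = 30.9/0.956 = 32.322 W.
I_p = P_in/V_p = 32.322/220 = 0.147 A.

I_p ≈ 0.147 A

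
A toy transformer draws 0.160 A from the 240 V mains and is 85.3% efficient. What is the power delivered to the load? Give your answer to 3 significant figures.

P_out ≈ 32.8 W

P_in = V_p I_p = 240 × 0.160 = 38.400 W.
P_out = η P_in = 0.853 × 38.400 = 32.8 W.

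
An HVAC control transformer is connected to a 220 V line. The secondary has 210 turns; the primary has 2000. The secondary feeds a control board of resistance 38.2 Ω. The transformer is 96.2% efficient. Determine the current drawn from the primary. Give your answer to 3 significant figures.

I_p ≈ 0.0660 A

V_s = 220 × 210/2000 = 23.100 V.
I_s = V_s/R = 23.100/38.2 = 0.60471 A.
P_out = V_s I_s = 23.100 × 0.60471 = 13.969 W.
P_in = P_out/η = 13.969/0.962 = 14.521 W.
I_p = P_in/V_p = 14.521/220 = 0.0660 A.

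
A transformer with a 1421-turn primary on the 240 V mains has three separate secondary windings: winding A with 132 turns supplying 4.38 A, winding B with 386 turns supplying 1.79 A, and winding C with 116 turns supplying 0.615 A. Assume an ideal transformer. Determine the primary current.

I_p ≈ 0.943 A

V_A = 240 × 132/1421 = 22.294 V; V_B = 240 × 386/1421 = 65.194 V; V_C = 240 × 116/1421 = 19.592 V.
P_out = V_A I_A + V_B I_B + V_C I_C = 22.294×4.38 + 65.194×1.79 + 19.592×0.615 = 97.648 + 116.70 + 12.049 = 226.39 W.
Ideal ⇒ P_in = P_out, so I_p = P_out/V_p = 226.39/240 = 0.943 A.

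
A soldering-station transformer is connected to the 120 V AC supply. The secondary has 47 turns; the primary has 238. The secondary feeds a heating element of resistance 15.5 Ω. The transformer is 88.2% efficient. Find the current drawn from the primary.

I_p ≈ 0.342 A

V_s = 120 × 47/238 = 23.697 V.
I_s = V_s/R = 23.697/15.5 = 1.5289 A.
P_out = V_s I_s = 23.697 × 1.5289 = 36.230 W.
P_in = P_out/η = 36.230/0.882 = 41.078 W.
I_p = P_in/V_p = 41.078/120 = 0.342 A.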